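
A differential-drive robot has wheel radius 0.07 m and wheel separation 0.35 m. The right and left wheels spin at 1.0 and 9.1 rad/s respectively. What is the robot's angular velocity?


vR = r*wR = 0.07*1.0 = 0.07 m/s
vL = r*wL = 0.07*9.1 = 0.637 m/s
v = (vR+vL)/2 = 0.3535 m/s
omega = (vR-vL)/L = -1.62 rad/s
angular velocity = -1.62 rad/s


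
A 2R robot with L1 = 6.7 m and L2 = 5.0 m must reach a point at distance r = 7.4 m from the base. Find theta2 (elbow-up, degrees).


cos(theta2) = (r^2 - L1^2 - L2^2) / (2*L1*L2)
cos(theta2) = (54.76 - 44.89 - 25.0) / 67.0
cos(theta2) = -0.225821
theta2 = 103.0512 degrees


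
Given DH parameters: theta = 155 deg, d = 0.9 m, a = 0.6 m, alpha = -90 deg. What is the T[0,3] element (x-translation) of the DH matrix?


T[0,3] = a * cos(theta)
= 0.6 * cos(155 deg)
= 0.6 * -0.9063
= -0.5438


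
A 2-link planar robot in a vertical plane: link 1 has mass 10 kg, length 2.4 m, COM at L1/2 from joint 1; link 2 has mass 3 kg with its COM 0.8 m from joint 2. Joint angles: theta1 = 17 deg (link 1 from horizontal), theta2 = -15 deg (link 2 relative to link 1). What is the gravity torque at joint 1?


Horizontal distance from joint 1 to link-1 COM:
  x_c1 = (L1/2)*cos(t1) = 1.2 * 0.9563 = 1.1476 m
Horizontal distance from joint 1 to link-2 COM:
  x_c2 = L1*cos(t1) + Lc2*cos(t1+t2)
       = 2.4*0.9563 + 0.8*0.9994 = 3.0946 m
tau1 = m1*g*x_c1 + m2*g*x_c2
     = 10*9.81*1.1476 + 3*9.81*3.0946
     = 112.5762 + 91.0754
     = 203.6516 Nm


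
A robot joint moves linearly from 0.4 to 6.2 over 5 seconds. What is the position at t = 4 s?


s = t/T = 4/5 = 0.8
p(t) = p0 + (pf-p0)*s
= 0.4 + (6.2 - 0.4) * 0.8
= 5.04


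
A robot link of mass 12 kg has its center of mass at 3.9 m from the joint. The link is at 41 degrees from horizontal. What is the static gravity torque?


tau = m*g*L*cos(angle)
= 12 * 9.81 * 3.9 * cos(41 deg)
= 12 * 9.81 * 3.9 * 0.7547
= 346.4932 Nm


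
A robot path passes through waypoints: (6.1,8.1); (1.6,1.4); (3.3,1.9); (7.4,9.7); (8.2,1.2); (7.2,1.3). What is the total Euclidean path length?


Segment lengths:
  seg1 = sqrt((-4.5)^2 + (-6.7)^2) = 8.0709
  seg2 = sqrt((1.7)^2 + (0.5)^2) = 1.772
  seg3 = sqrt((4.1)^2 + (7.8)^2) = 8.8119
  seg4 = sqrt((0.8)^2 + (-8.5)^2) = 8.5376
  seg5 = sqrt((-1.0)^2 + (0.1)^2) = 1.005
Total = 28.1974


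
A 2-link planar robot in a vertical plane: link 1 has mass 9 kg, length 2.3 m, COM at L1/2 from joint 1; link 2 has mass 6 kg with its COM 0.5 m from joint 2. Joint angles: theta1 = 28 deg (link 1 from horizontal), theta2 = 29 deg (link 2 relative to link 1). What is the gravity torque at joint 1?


Horizontal distance from joint 1 to link-1 COM:
  x_c1 = (L1/2)*cos(t1) = 1.15 * 0.8829 = 1.0154 m
Horizontal distance from joint 1 to link-2 COM:
  x_c2 = L1*cos(t1) + Lc2*cos(t1+t2)
       = 2.3*0.8829 + 0.5*0.5446 = 2.3031 m
tau1 = m1*g*x_c1 + m2*g*x_c2
     = 9*9.81*1.0154 + 6*9.81*2.3031
     = 89.6488 + 135.5604
     = 225.2092 Nm


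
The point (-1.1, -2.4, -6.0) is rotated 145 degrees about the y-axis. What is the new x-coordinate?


Rotation about y-axis: x' = x*cos(theta) + z*sin(theta)
= -1.1 * -0.8192 + -6.0 * 0.5736
= -2.5404


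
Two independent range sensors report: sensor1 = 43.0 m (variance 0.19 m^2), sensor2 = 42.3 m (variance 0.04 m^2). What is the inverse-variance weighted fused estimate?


w1 = (1/var1) / (1/var1 + 1/var2)
   = 5.2632 / (5.2632 + 25.0) = 0.1739
w2 = 1 - w1 = 0.8261
fused = w1*s1 + w2*s2 = 7.4783 + 34.9435
= 42.4217 m


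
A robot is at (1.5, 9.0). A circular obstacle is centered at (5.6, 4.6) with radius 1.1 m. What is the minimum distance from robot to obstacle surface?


center_dist = sqrt((1.5-5.6)^2 + (9.0-4.6)^2)
= sqrt(16.81 + 19.36)
= 6.0141
min_dist = center_dist - radius = 6.0141 - 1.1 = 4.9141 m


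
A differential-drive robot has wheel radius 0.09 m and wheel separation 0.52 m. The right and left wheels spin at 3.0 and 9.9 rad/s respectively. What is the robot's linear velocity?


vR = r*wR = 0.09*3.0 = 0.27 m/s
vL = r*wL = 0.09*9.9 = 0.891 m/s
v = (vR+vL)/2 = 0.5805 m/s
omega = (vR-vL)/L = -1.1942 rad/s
linear velocity = 0.5805 m/s


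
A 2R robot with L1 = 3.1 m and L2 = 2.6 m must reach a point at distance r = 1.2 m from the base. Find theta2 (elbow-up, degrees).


cos(theta2) = (r^2 - L1^2 - L2^2) / (2*L1*L2)
cos(theta2) = (1.44 - 9.61 - 6.76) / 16.12
cos(theta2) = -0.926179
theta2 = 157.8468 degrees


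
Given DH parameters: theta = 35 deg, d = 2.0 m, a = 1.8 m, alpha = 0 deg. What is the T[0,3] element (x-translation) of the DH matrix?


T[0,3] = a * cos(theta)
= 1.8 * cos(35 deg)
= 1.8 * 0.8192
= 1.4745


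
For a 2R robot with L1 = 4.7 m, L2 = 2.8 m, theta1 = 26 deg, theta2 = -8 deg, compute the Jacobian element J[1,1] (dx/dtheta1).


J[1,1] = -L1*sin(t1) - L2*sin(t1+t2)
= -4.7*sin(26) - 2.8*sin(18)
= -2.9256


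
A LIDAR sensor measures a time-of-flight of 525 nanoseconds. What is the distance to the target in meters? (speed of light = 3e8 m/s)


tof = 525 ns = 5.25e-07 s
dist = c * tof / 2
= 3e8 * 5.25e-07 / 2
= 78.75 m


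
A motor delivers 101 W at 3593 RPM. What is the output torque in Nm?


omega = 3593 * 2*pi/60 = 376.2581 rad/s
tau = P / omega = 101 / 376.2581
= 0.2684 Nm


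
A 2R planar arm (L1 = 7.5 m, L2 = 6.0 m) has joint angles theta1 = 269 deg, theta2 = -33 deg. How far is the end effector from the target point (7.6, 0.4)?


End effector via forward kinematics:
x = L1*cos(t1) + L2*cos(t1+t2) = -3.4861
y = L1*sin(t1) + L2*sin(t1+t2) = -12.4731
Distance to target:
d = sqrt((7.6 - -3.4861)^2 + (0.4 - -12.4731)^2)
= sqrt(122.9005 + 165.7163)
= 16.9887 m


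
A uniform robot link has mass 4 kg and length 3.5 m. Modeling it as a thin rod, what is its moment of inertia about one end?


I = (1/3) * m * L^2
= (1/3) * 4 * 3.5^2
= 0.333333 * 4 * 12.25
= 16.3333 kg*m^2


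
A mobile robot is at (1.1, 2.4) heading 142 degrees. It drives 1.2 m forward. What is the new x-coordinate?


x_new = x0 + d*cos(theta)
= 1.1 + 1.2*cos(142)
= 1.1 + -0.9456
= 0.1544


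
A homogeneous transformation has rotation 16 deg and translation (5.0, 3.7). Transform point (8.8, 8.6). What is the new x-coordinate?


x' = cos(theta)*px - sin(theta)*py + tx
= 0.9613*8.8 - 0.2756*8.6 + 5.0
= 11.0886


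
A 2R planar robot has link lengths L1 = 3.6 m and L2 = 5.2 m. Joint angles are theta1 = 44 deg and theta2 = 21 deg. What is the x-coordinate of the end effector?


Convert angles to radians: theta1 = 0.7679, theta2 = 0.3665
x = L1*cos(theta1) + L2*cos(theta1+theta2)
x = 2.5896 + 2.1976
x = 4.7872


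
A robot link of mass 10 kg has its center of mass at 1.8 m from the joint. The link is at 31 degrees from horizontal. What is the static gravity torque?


tau = m*g*L*cos(angle)
= 10 * 9.81 * 1.8 * cos(31 deg)
= 10 * 9.81 * 1.8 * 0.8572
= 151.3586 Nm


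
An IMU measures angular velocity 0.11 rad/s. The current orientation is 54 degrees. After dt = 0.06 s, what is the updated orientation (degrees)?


delta_theta = w * dt = 0.11 * 0.06 = 0.0066 rad
= 0.3782 deg
theta_new = 54 + 0.3782 = 54.3782 deg


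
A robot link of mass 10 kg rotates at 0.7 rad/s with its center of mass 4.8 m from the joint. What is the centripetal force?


F = m * omega^2 * r
= 10 * 0.7^2 * 4.8
= 10 * 0.49 * 4.8
= 23.52 N


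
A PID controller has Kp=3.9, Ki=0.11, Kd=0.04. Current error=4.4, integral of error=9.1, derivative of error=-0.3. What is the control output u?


u = Kp*e + Ki*int(e) + Kd*de/dt
= 3.9*4.4 + 0.11*9.1 + 0.04*(-0.3)
= 17.16 + 1.001 + -0.012
= 18.149


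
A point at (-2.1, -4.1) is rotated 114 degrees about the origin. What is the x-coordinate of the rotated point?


x' = x*cos(theta) - y*sin(theta)
cos(114 deg) = -0.4067, sin(114 deg) = 0.9135
x' = -2.1 * -0.4067 - -4.1 * 0.9135
= 0.8541 - -3.7455
= 4.5997


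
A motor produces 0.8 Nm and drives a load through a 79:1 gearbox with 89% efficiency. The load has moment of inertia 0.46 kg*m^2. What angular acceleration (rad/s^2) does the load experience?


tau_out = tau_motor * N * eta
= 0.8 * 79 * 0.89 = 56.248 Nm
alpha = tau_out / I = 56.248 / 0.46
= 122.2783 rad/s^2


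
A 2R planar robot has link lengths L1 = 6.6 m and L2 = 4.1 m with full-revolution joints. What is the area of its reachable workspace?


r_max = L1 + L2 = 10.7 m
r_min = |L1 - L2| = 2.5 m
Area = pi*(r_max^2 - r_min^2)
= pi*(114.49 - 6.25)
= pi * 108.24
= 340.046 m^2


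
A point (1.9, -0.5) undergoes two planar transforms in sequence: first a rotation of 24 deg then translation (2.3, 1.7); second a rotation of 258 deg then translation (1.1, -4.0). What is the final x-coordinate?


After transform 1:
x1 = cos(24)*1.9 - sin(24)*-0.5 + 2.3 = 4.2391
y1 = sin(24)*1.9 + cos(24)*-0.5 + 1.7 = 2.016
After transform 2:
x2 = cos(258)*4.2391 - sin(258)*2.016 + 1.1
= 2.1906


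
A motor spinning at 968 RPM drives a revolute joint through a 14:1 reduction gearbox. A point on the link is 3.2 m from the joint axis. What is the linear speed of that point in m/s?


omega_motor = 968 * 2*pi/60 = 101.3687 rad/s
omega_joint = omega_motor / 14 = 7.2406 rad/s
v = omega_joint * r = 7.2406 * 3.2
= 23.17 m/s


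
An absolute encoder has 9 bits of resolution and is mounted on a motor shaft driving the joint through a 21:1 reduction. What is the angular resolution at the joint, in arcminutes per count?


counts = 2^9 = 512
effective counts at joint = 512 * 21 = 10752
resolution = 360*60 / 10752
= 2.0089 arcmin/count


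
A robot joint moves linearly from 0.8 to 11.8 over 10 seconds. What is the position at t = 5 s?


s = t/T = 5/10 = 0.5
p(t) = p0 + (pf-p0)*s
= 0.8 + (11.8 - 0.8) * 0.5
= 6.3


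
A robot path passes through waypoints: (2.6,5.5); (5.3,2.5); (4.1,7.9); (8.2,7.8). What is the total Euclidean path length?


Segment lengths:
  seg1 = sqrt((2.7)^2 + (-3.0)^2) = 4.0361
  seg2 = sqrt((-1.2)^2 + (5.4)^2) = 5.5317
  seg3 = sqrt((4.1)^2 + (-0.1)^2) = 4.1012
Total = 13.669


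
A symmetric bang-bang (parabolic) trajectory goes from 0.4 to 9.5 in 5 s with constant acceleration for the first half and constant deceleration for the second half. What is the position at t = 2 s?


Symmetric rest-to-rest: each phase covers (pf-p0)/2 in time T/2. 0.5*a*(T/2)^2 = (pf-p0)/2 => a = 4*(pf-p0)/T^2
a = 4*(9.5-0.4)/5^2 = 1.456
t = 2 is in the acceleration phase (t <= T/2).
p = p0 + 0.5*a*t^2 = 0.4 + 0.5*1.456*2^2
= 3.312


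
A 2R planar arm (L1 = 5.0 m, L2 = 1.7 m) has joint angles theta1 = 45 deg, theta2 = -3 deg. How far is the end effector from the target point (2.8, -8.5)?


End effector via forward kinematics:
x = L1*cos(t1) + L2*cos(t1+t2) = 4.7989
y = L1*sin(t1) + L2*sin(t1+t2) = 4.6731
Distance to target:
d = sqrt((2.8 - 4.7989)^2 + (-8.5 - 4.6731)^2)
= sqrt(3.9955 + 173.5294)
= 13.3238 m


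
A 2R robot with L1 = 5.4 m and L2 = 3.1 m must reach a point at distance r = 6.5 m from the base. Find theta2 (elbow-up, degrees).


cos(theta2) = (r^2 - L1^2 - L2^2) / (2*L1*L2)
cos(theta2) = (42.25 - 29.16 - 9.61) / 33.48
cos(theta2) = 0.103943
theta2 = 84.0337 degrees


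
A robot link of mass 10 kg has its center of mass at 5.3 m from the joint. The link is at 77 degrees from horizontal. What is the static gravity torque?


tau = m*g*L*cos(angle)
= 10 * 9.81 * 5.3 * cos(77 deg)
= 10 * 9.81 * 5.3 * 0.225
= 116.9588 Nm


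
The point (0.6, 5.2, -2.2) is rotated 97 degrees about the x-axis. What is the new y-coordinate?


Rotation about x-axis: y' = y*cos(theta) - z*sin(theta)
= 5.2 * -0.1219 - -2.2 * 0.9925
= 1.5499


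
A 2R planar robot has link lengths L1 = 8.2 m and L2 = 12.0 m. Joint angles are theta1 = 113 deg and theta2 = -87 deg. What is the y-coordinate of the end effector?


Convert angles to radians: theta1 = 1.9722, theta2 = -1.5184
y = L1*sin(theta1) + L2*sin(theta1+theta2)
y = 7.5481 + 5.2605
y = 12.8086


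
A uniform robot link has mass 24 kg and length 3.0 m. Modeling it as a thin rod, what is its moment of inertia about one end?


I = (1/3) * m * L^2
= (1/3) * 24 * 3.0^2
= 0.333333 * 24 * 9.0
= 72.0 kg*m^2


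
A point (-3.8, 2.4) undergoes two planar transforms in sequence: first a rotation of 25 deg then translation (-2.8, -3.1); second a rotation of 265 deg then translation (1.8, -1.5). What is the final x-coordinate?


After transform 1:
x1 = cos(25)*-3.8 - sin(25)*2.4 + -2.8 = -7.2583
y1 = sin(25)*-3.8 + cos(25)*2.4 + -3.1 = -2.5308
After transform 2:
x2 = cos(265)*-7.2583 - sin(265)*-2.5308 + 1.8
= -0.0886


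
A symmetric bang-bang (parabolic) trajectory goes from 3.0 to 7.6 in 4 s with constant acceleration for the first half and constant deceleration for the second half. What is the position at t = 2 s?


Symmetric rest-to-rest: each phase covers (pf-p0)/2 in time T/2. 0.5*a*(T/2)^2 = (pf-p0)/2 => a = 4*(pf-p0)/T^2
a = 4*(7.6-3.0)/4^2 = 1.15
t = 2 is in the acceleration phase (t <= T/2).
p = p0 + 0.5*a*t^2 = 3.0 + 0.5*1.15*2^2
= 5.3


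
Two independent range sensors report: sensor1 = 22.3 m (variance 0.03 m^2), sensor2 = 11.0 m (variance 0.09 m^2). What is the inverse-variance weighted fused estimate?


w1 = (1/var1) / (1/var1 + 1/var2)
   = 33.3333 / (33.3333 + 11.1111) = 0.75
w2 = 1 - w1 = 0.25
fused = w1*s1 + w2*s2 = 16.725 + 2.75
= 19.475 m


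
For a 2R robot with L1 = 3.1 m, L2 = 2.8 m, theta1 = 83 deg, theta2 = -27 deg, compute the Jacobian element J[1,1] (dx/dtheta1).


J[1,1] = -L1*sin(t1) - L2*sin(t1+t2)
= -3.1*sin(83) - 2.8*sin(56)
= -5.3982


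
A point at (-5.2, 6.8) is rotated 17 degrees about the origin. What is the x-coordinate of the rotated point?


x' = x*cos(theta) - y*sin(theta)
cos(17 deg) = 0.9563, sin(17 deg) = 0.2924
x' = -5.2 * 0.9563 - 6.8 * 0.2924
= -4.9728 - 1.9881
= -6.9609


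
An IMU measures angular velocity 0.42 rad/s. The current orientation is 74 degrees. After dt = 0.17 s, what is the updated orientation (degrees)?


delta_theta = w * dt = 0.42 * 0.17 = 0.0714 rad
= 4.0909 deg
theta_new = 74 + 4.0909 = 78.0909 deg


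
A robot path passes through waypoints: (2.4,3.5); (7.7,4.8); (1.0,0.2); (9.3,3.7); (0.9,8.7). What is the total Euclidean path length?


Segment lengths:
  seg1 = sqrt((5.3)^2 + (1.3)^2) = 5.4571
  seg2 = sqrt((-6.7)^2 + (-4.6)^2) = 8.1271
  seg3 = sqrt((8.3)^2 + (3.5)^2) = 9.0078
  seg4 = sqrt((-8.4)^2 + (5.0)^2) = 9.7755
Total = 32.3675


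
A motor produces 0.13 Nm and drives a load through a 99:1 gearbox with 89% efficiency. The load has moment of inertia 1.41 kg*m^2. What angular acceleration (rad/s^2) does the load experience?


tau_out = tau_motor * N * eta
= 0.13 * 99 * 0.89 = 11.4543 Nm
alpha = tau_out / I = 11.4543 / 1.41
= 8.1236 rad/s^2


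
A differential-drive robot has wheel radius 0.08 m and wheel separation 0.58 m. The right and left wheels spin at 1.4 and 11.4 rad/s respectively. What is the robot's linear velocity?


vR = r*wR = 0.08*1.4 = 0.112 m/s
vL = r*wL = 0.08*11.4 = 0.912 m/s
v = (vR+vL)/2 = 0.512 m/s
omega = (vR-vL)/L = -1.3793 rad/s
linear velocity = 0.512 m/s


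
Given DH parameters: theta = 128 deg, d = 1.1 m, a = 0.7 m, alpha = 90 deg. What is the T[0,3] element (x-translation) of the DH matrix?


T[0,3] = a * cos(theta)
= 0.7 * cos(128 deg)
= 0.7 * -0.6157
= -0.431


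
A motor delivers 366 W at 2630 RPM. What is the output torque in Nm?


omega = 2630 * 2*pi/60 = 275.413 rad/s
tau = P / omega = 366 / 275.413
= 1.3289 Nm


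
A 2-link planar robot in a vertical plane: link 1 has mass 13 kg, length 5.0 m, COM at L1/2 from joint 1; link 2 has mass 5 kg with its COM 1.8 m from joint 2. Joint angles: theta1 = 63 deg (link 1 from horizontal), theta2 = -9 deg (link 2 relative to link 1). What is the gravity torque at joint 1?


Horizontal distance from joint 1 to link-1 COM:
  x_c1 = (L1/2)*cos(t1) = 2.5 * 0.454 = 1.135 m
Horizontal distance from joint 1 to link-2 COM:
  x_c2 = L1*cos(t1) + Lc2*cos(t1+t2)
       = 5.0*0.454 + 1.8*0.5878 = 3.328 m
tau1 = m1*g*x_c1 + m2*g*x_c2
     = 13*9.81*1.135 + 5*9.81*3.328
     = 144.7435 + 163.2367
     = 307.9803 Nm


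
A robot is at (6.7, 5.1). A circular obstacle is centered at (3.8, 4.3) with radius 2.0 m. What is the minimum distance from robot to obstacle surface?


center_dist = sqrt((6.7-3.8)^2 + (5.1-4.3)^2)
= sqrt(8.41 + 0.64)
= 3.0083
min_dist = center_dist - radius = 3.0083 - 2.0 = 1.0083 m


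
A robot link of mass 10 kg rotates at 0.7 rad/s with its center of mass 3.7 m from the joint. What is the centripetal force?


F = m * omega^2 * r
= 10 * 0.7^2 * 3.7
= 10 * 0.49 * 3.7
= 18.13 N


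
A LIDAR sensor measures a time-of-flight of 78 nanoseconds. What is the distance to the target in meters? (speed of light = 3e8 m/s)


tof = 78 ns = 7.8e-08 s
dist = c * tof / 2
= 3e8 * 7.8e-08 / 2
= 11.7 m


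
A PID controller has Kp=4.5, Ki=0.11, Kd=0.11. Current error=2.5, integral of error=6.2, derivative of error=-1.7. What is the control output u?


u = Kp*e + Ki*int(e) + Kd*de/dt
= 4.5*2.5 + 0.11*6.2 + 0.11*(-1.7)
= 11.25 + 0.682 + -0.187
= 11.745


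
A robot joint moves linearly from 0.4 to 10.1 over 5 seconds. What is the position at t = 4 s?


s = t/T = 4/5 = 0.8
p(t) = p0 + (pf-p0)*s
= 0.4 + (10.1 - 0.4) * 0.8
= 8.16


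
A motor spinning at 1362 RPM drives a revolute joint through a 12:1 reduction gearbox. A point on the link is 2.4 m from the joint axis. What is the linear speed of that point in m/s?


omega_motor = 1362 * 2*pi/60 = 142.6283 rad/s
omega_joint = omega_motor / 12 = 11.8857 rad/s
v = omega_joint * r = 11.8857 * 2.4
= 28.5257 m/s


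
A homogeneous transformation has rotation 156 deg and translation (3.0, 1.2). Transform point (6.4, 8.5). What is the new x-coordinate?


x' = cos(theta)*px - sin(theta)*py + tx
= -0.9135*6.4 - 0.4067*8.5 + 3.0
= -6.304


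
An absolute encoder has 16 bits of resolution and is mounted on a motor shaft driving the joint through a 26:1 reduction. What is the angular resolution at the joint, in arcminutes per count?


counts = 2^16 = 65536
effective counts at joint = 65536 * 26 = 1703936
resolution = 360*60 / 1703936
= 0.0127 arcmin/count


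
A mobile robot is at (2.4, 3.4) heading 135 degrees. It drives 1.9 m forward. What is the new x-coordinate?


x_new = x0 + d*cos(theta)
= 2.4 + 1.9*cos(135)
= 2.4 + -1.3435
= 1.0565


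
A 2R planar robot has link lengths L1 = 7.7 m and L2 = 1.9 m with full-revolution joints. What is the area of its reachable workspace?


r_max = L1 + L2 = 9.6 m
r_min = |L1 - L2| = 5.8 m
Area = pi*(r_max^2 - r_min^2)
= pi*(92.16 - 33.64)
= pi * 58.52
= 183.846 m^2


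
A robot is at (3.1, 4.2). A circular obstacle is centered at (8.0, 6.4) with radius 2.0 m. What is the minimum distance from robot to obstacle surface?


center_dist = sqrt((3.1-8.0)^2 + (4.2-6.4)^2)
= sqrt(24.01 + 4.84)
= 5.3712
min_dist = center_dist - radius = 5.3712 - 2.0 = 3.3712 m


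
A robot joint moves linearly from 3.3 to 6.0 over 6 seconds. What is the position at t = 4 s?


s = t/T = 4/6 = 0.6667
p(t) = p0 + (pf-p0)*s
= 3.3 + (6.0 - 3.3) * 0.6667
= 5.1


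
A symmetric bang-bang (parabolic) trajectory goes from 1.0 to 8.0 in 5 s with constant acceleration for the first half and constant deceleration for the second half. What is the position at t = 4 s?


Symmetric rest-to-rest: each phase covers (pf-p0)/2 in time T/2. 0.5*a*(T/2)^2 = (pf-p0)/2 => a = 4*(pf-p0)/T^2
a = 4*(8.0-1.0)/5^2 = 1.12
t = 4 is in the deceleration phase (t > T/2).
p = pf - 0.5*a*(T-t)^2 = 8.0 - 0.5*1.12*1^2
= 7.44


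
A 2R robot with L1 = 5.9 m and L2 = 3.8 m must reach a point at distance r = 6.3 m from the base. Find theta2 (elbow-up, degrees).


cos(theta2) = (r^2 - L1^2 - L2^2) / (2*L1*L2)
cos(theta2) = (39.69 - 34.81 - 14.44) / 44.84
cos(theta2) = -0.213202
theta2 = 102.3101 degrees


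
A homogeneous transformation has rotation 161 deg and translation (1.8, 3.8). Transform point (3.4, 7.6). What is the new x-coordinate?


x' = cos(theta)*px - sin(theta)*py + tx
= -0.9455*3.4 - 0.3256*7.6 + 1.8
= -3.8891


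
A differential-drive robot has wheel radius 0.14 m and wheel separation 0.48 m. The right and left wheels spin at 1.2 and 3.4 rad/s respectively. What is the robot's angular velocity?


vR = r*wR = 0.14*1.2 = 0.168 m/s
vL = r*wL = 0.14*3.4 = 0.476 m/s
v = (vR+vL)/2 = 0.322 m/s
omega = (vR-vL)/L = -0.6417 rad/s
angular velocity = -0.6417 rad/s


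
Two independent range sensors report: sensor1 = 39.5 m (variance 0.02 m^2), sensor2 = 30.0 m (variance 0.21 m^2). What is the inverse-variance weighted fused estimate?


w1 = (1/var1) / (1/var1 + 1/var2)
   = 50.0 / (50.0 + 4.7619) = 0.913
w2 = 1 - w1 = 0.087
fused = w1*s1 + w2*s2 = 36.0652 + 2.6087
= 38.6739 m


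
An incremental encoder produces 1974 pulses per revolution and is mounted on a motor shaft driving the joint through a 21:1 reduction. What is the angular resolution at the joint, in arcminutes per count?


counts per rev = 1974
effective counts at joint = 1974 * 21 = 41454
resolution = 360*60 / 41454
= 0.5211 arcmin/count


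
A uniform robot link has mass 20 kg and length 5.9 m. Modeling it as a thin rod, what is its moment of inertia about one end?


I = (1/3) * m * L^2
= (1/3) * 20 * 5.9^2
= 0.333333 * 20 * 34.81
= 232.0667 kg*m^2


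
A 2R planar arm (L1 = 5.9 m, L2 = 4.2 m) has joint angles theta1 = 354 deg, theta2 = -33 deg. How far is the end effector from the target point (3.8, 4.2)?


End effector via forward kinematics:
x = L1*cos(t1) + L2*cos(t1+t2) = 9.1317
y = L1*sin(t1) + L2*sin(t1+t2) = -3.2599
Distance to target:
d = sqrt((3.8 - 9.1317)^2 + (4.2 - -3.2599)^2)
= sqrt(28.4269 + 55.6496)
= 9.1693 m


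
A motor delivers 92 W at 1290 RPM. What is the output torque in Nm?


omega = 1290 * 2*pi/60 = 135.0885 rad/s
tau = P / omega = 92 / 135.0885
= 0.681 Nm


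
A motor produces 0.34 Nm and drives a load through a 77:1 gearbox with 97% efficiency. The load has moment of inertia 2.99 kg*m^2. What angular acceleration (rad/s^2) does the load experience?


tau_out = tau_motor * N * eta
= 0.34 * 77 * 0.97 = 25.3946 Nm
alpha = tau_out / I = 25.3946 / 2.99
= 8.4932 rad/s^2


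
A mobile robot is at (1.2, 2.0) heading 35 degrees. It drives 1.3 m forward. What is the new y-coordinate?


y_new = y0 + d*sin(theta)
= 2.0 + 1.3*sin(35)
= 2.0 + 0.7456
= 2.7456


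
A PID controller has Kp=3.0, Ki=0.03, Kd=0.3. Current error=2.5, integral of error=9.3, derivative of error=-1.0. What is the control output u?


u = Kp*e + Ki*int(e) + Kd*de/dt
= 3.0*2.5 + 0.03*9.3 + 0.3*(-1.0)
= 7.5 + 0.279 + -0.3
= 7.479


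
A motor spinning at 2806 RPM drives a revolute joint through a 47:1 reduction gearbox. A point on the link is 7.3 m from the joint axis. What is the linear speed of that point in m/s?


omega_motor = 2806 * 2*pi/60 = 293.8436 rad/s
omega_joint = omega_motor / 47 = 6.252 rad/s
v = omega_joint * r = 6.252 * 7.3
= 45.6395 m/s


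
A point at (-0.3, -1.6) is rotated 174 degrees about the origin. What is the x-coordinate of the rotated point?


x' = x*cos(theta) - y*sin(theta)
cos(174 deg) = -0.9945, sin(174 deg) = 0.1045
x' = -0.3 * -0.9945 - -1.6 * 0.1045
= 0.2984 - -0.1672
= 0.4656


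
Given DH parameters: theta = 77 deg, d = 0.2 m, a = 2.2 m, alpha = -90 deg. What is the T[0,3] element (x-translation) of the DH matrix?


T[0,3] = a * cos(theta)
= 2.2 * cos(77 deg)
= 2.2 * 0.225
= 0.4949


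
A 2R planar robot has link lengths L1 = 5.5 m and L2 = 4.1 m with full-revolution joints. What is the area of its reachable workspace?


r_max = L1 + L2 = 9.6 m
r_min = |L1 - L2| = 1.4 m
Area = pi*(r_max^2 - r_min^2)
= pi*(92.16 - 1.96)
= pi * 90.2
= 283.3717 m^2


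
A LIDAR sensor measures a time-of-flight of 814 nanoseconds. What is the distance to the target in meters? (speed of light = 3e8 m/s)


tof = 814 ns = 8.14e-07 s
dist = c * tof / 2
= 3e8 * 8.14e-07 / 2
= 122.1 m


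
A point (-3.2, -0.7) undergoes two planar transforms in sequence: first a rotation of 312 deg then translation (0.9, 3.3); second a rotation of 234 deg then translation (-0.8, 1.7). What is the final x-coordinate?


After transform 1:
x1 = cos(312)*-3.2 - sin(312)*-0.7 + 0.9 = -1.7614
y1 = sin(312)*-3.2 + cos(312)*-0.7 + 3.3 = 5.2097
After transform 2:
x2 = cos(234)*-1.7614 - sin(234)*5.2097 + -0.8
= 4.45


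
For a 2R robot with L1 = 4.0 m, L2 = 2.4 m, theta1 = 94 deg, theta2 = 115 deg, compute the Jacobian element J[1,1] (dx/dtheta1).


J[1,1] = -L1*sin(t1) - L2*sin(t1+t2)
= -4.0*sin(94) - 2.4*sin(209)
= -2.8267


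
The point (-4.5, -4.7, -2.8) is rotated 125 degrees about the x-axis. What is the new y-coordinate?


Rotation about x-axis: y' = y*cos(theta) - z*sin(theta)
= -4.7 * -0.5736 - -2.8 * 0.8192
= 4.9894


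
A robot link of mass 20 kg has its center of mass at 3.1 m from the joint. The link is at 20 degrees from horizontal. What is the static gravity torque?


tau = m*g*L*cos(angle)
= 20 * 9.81 * 3.1 * cos(20 deg)
= 20 * 9.81 * 3.1 * 0.9397
= 571.5398 Nm


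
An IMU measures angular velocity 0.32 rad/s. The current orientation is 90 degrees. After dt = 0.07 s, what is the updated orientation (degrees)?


delta_theta = w * dt = 0.32 * 0.07 = 0.0224 rad
= 1.2834 deg
theta_new = 90 + 1.2834 = 91.2834 deg


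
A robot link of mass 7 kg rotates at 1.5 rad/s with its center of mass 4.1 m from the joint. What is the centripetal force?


F = m * omega^2 * r
= 7 * 1.5^2 * 4.1
= 7 * 2.25 * 4.1
= 64.575 N


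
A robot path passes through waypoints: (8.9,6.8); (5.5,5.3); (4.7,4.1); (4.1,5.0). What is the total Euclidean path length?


Segment lengths:
  seg1 = sqrt((-3.4)^2 + (-1.5)^2) = 3.7162
  seg2 = sqrt((-0.8)^2 + (-1.2)^2) = 1.4422
  seg3 = sqrt((-0.6)^2 + (0.9)^2) = 1.0817
Total = 6.2401


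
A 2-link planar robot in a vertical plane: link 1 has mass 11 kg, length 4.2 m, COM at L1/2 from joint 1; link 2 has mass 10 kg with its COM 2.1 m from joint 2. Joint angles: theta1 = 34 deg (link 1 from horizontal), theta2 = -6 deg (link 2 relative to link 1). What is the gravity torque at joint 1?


Horizontal distance from joint 1 to link-1 COM:
  x_c1 = (L1/2)*cos(t1) = 2.1 * 0.829 = 1.741 m
Horizontal distance from joint 1 to link-2 COM:
  x_c2 = L1*cos(t1) + Lc2*cos(t1+t2)
       = 4.2*0.829 + 2.1*0.8829 = 5.3361 m
tau1 = m1*g*x_c1 + m2*g*x_c2
     = 11*9.81*1.741 + 10*9.81*5.3361
     = 187.869 + 523.4761
     = 711.3451 Nm


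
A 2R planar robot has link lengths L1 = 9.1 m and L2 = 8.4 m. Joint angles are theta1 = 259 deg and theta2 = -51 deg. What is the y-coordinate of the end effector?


Convert angles to radians: theta1 = 4.5204, theta2 = -0.8901
y = L1*sin(theta1) + L2*sin(theta1+theta2)
y = -8.9328 + -3.9436
y = -12.8764


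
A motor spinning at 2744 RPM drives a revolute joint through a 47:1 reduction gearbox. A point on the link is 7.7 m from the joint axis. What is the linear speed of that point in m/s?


omega_motor = 2744 * 2*pi/60 = 287.351 rad/s
omega_joint = omega_motor / 47 = 6.1139 rad/s
v = omega_joint * r = 6.1139 * 7.7
= 47.0767 m/s


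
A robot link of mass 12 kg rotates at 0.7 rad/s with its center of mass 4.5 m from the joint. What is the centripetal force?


F = m * omega^2 * r
= 12 * 0.7^2 * 4.5
= 12 * 0.49 * 4.5
= 26.46 N


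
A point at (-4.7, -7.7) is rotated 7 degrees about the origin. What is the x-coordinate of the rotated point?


x' = x*cos(theta) - y*sin(theta)
cos(7 deg) = 0.9925, sin(7 deg) = 0.1219
x' = -4.7 * 0.9925 - -7.7 * 0.1219
= -4.665 - -0.9384
= -3.7266


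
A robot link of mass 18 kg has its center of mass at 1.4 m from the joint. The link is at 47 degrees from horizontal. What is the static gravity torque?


tau = m*g*L*cos(angle)
= 18 * 9.81 * 1.4 * cos(47 deg)
= 18 * 9.81 * 1.4 * 0.682
= 168.5982 Nm


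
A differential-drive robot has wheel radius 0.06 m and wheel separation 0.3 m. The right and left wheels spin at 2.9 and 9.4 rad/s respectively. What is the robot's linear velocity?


vR = r*wR = 0.06*2.9 = 0.174 m/s
vL = r*wL = 0.06*9.4 = 0.564 m/s
v = (vR+vL)/2 = 0.369 m/s
omega = (vR-vL)/L = -1.3 rad/s
linear velocity = 0.369 m/s


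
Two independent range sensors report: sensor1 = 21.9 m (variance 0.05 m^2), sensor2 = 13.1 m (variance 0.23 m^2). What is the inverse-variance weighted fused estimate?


w1 = (1/var1) / (1/var1 + 1/var2)
   = 20.0 / (20.0 + 4.3478) = 0.8214
w2 = 1 - w1 = 0.1786
fused = w1*s1 + w2*s2 = 17.9893 + 2.3393
= 20.3286 m


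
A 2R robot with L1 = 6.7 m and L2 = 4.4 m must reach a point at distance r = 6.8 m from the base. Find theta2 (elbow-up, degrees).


cos(theta2) = (r^2 - L1^2 - L2^2) / (2*L1*L2)
cos(theta2) = (46.24 - 44.89 - 19.36) / 58.96
cos(theta2) = -0.305461
theta2 = 107.7859 degrees


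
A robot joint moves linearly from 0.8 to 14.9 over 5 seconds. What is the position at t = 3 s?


s = t/T = 3/5 = 0.6
p(t) = p0 + (pf-p0)*s
= 0.8 + (14.9 - 0.8) * 0.6
= 9.26


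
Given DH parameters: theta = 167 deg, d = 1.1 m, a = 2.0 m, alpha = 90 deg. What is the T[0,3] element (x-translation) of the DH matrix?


T[0,3] = a * cos(theta)
= 2.0 * cos(167 deg)
= 2.0 * -0.9744
= -1.9487


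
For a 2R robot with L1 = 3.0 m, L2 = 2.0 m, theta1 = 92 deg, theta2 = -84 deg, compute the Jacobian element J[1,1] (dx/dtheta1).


J[1,1] = -L1*sin(t1) - L2*sin(t1+t2)
= -3.0*sin(92) - 2.0*sin(8)
= -3.2765


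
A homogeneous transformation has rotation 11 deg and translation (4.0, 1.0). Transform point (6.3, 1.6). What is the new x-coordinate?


x' = cos(theta)*px - sin(theta)*py + tx
= 0.9816*6.3 - 0.1908*1.6 + 4.0
= 9.879


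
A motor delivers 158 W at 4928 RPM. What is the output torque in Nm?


omega = 4928 * 2*pi/60 = 516.059 rad/s
tau = P / omega = 158 / 516.059
= 0.3062 Nm


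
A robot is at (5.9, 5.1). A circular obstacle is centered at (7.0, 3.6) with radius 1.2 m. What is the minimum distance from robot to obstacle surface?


center_dist = sqrt((5.9-7.0)^2 + (5.1-3.6)^2)
= sqrt(1.21 + 2.25)
= 1.8601
min_dist = center_dist - radius = 1.8601 - 1.2 = 0.6601 m


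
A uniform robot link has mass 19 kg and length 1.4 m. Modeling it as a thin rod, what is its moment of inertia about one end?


I = (1/3) * m * L^2
= (1/3) * 19 * 1.4^2
= 0.333333 * 19 * 1.96
= 12.4133 kg*m^2


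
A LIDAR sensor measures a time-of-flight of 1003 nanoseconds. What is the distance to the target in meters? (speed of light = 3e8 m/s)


tof = 1003 ns = 1.003e-06 s
dist = c * tof / 2
= 3e8 * 1.003e-06 / 2
= 150.45 m


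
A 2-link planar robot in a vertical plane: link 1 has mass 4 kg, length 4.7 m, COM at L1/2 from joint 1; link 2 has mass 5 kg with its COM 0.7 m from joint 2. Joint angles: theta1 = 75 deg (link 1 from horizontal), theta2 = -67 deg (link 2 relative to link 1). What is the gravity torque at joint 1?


Horizontal distance from joint 1 to link-1 COM:
  x_c1 = (L1/2)*cos(t1) = 2.35 * 0.2588 = 0.6082 m
Horizontal distance from joint 1 to link-2 COM:
  x_c2 = L1*cos(t1) + Lc2*cos(t1+t2)
       = 4.7*0.2588 + 0.7*0.9903 = 1.9096 m
tau1 = m1*g*x_c1 + m2*g*x_c2
     = 4*9.81*0.6082 + 5*9.81*1.9096
     = 23.8667 + 93.6677
     = 117.5344 Nm


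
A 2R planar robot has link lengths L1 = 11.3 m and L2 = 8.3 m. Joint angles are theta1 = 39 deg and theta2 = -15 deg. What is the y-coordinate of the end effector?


Convert angles to radians: theta1 = 0.6807, theta2 = -0.2618
y = L1*sin(theta1) + L2*sin(theta1+theta2)
y = 7.1113 + 3.3759
y = 10.4872


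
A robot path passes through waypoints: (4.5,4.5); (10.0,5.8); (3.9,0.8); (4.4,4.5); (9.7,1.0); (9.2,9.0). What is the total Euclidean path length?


Segment lengths:
  seg1 = sqrt((5.5)^2 + (1.3)^2) = 5.6515
  seg2 = sqrt((-6.1)^2 + (-5.0)^2) = 7.8873
  seg3 = sqrt((0.5)^2 + (3.7)^2) = 3.7336
  seg4 = sqrt((5.3)^2 + (-3.5)^2) = 6.3514
  seg5 = sqrt((-0.5)^2 + (8.0)^2) = 8.0156
Total = 31.6395


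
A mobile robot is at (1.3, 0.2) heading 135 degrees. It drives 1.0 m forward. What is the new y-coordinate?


y_new = y0 + d*sin(theta)
= 0.2 + 1.0*sin(135)
= 0.2 + 0.7071
= 0.9071


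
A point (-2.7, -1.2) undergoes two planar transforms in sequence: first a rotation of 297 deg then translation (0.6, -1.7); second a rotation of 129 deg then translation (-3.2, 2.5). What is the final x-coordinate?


After transform 1:
x1 = cos(297)*-2.7 - sin(297)*-1.2 + 0.6 = -1.695
y1 = sin(297)*-2.7 + cos(297)*-1.2 + -1.7 = 0.1609
After transform 2:
x2 = cos(129)*-1.695 - sin(129)*0.1609 + -3.2
= -2.2584


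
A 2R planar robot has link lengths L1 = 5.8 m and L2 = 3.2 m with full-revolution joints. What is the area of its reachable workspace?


r_max = L1 + L2 = 9.0 m
r_min = |L1 - L2| = 2.6 m
Area = pi*(r_max^2 - r_min^2)
= pi*(81.0 - 6.76)
= pi * 74.24
= 233.2318 m^2


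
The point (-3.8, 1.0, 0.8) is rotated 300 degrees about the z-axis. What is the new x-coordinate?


Rotation about z-axis: x' = x*cos(theta) - y*sin(theta)
= -3.8 * 0.5 - 1.0 * -0.866
= -1.034


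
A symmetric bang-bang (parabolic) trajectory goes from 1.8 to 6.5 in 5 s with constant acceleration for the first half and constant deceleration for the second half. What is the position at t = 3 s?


Symmetric rest-to-rest: each phase covers (pf-p0)/2 in time T/2. 0.5*a*(T/2)^2 = (pf-p0)/2 => a = 4*(pf-p0)/T^2
a = 4*(6.5-1.8)/5^2 = 0.752
t = 3 is in the deceleration phase (t > T/2).
p = pf - 0.5*a*(T-t)^2 = 6.5 - 0.5*0.752*2^2
= 4.996


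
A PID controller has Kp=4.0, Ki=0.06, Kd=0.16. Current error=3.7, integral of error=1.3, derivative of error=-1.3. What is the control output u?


u = Kp*e + Ki*int(e) + Kd*de/dt
= 4.0*3.7 + 0.06*1.3 + 0.16*(-1.3)
= 14.8 + 0.078 + -0.208
= 14.67


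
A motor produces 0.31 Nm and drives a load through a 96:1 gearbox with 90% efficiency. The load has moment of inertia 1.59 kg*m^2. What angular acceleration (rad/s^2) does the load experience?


tau_out = tau_motor * N * eta
= 0.31 * 96 * 0.9 = 26.784 Nm
alpha = tau_out / I = 26.784 / 1.59
= 16.8453 rad/s^2


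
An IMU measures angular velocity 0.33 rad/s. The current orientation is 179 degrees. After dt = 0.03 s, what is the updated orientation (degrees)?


delta_theta = w * dt = 0.33 * 0.03 = 0.0099 rad
= 0.5672 deg
theta_new = 179 + 0.5672 = 179.5672 deg


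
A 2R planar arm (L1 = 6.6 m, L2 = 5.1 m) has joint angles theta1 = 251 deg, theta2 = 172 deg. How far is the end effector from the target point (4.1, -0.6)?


End effector via forward kinematics:
x = L1*cos(t1) + L2*cos(t1+t2) = 0.1666
y = L1*sin(t1) + L2*sin(t1+t2) = -1.6963
Distance to target:
d = sqrt((4.1 - 0.1666)^2 + (-0.6 - -1.6963)^2)
= sqrt(15.4716 + 1.2019)
= 4.0833 m


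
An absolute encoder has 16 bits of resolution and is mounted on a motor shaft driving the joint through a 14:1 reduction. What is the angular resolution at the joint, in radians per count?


counts = 2^16 = 65536
effective counts at joint = 65536 * 14 = 917504
resolution = 2*pi / 917504
= 6.8481e-06 rad/count


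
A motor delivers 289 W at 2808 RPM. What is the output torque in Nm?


omega = 2808 * 2*pi/60 = 294.0531 rad/s
tau = P / omega = 289 / 294.0531
= 0.9828 Nm


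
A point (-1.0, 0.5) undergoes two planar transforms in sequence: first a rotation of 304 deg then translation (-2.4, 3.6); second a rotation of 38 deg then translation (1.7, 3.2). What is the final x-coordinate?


After transform 1:
x1 = cos(304)*-1.0 - sin(304)*0.5 + -2.4 = -2.5447
y1 = sin(304)*-1.0 + cos(304)*0.5 + 3.6 = 4.7086
After transform 2:
x2 = cos(38)*-2.5447 - sin(38)*4.7086 + 1.7
= -3.2042


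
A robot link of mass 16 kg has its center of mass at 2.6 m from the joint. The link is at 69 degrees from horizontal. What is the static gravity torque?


tau = m*g*L*cos(angle)
= 16 * 9.81 * 2.6 * cos(69 deg)
= 16 * 9.81 * 2.6 * 0.3584
= 146.2485 Nm


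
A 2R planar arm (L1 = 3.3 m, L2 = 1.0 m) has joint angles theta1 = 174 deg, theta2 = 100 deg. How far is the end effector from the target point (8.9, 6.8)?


End effector via forward kinematics:
x = L1*cos(t1) + L2*cos(t1+t2) = -3.2122
y = L1*sin(t1) + L2*sin(t1+t2) = -0.6526
Distance to target:
d = sqrt((8.9 - -3.2122)^2 + (6.8 - -0.6526)^2)
= sqrt(146.7046 + 55.5415)
= 14.2213 m


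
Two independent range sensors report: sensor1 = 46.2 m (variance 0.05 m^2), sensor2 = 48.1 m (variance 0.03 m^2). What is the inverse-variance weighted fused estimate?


w1 = (1/var1) / (1/var1 + 1/var2)
   = 20.0 / (20.0 + 33.3333) = 0.375
w2 = 1 - w1 = 0.625
fused = w1*s1 + w2*s2 = 17.325 + 30.0625
= 47.3875 m


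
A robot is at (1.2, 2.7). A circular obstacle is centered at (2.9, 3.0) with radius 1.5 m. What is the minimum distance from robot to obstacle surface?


center_dist = sqrt((1.2-2.9)^2 + (2.7-3.0)^2)
= sqrt(2.89 + 0.09)
= 1.7263
min_dist = center_dist - radius = 1.7263 - 1.5 = 0.2263 m


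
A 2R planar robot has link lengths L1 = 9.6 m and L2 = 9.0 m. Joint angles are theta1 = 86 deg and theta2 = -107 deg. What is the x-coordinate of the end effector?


Convert angles to radians: theta1 = 1.501, theta2 = -1.8675
x = L1*cos(theta1) + L2*cos(theta1+theta2)
x = 0.6697 + 8.4022
x = 9.0719


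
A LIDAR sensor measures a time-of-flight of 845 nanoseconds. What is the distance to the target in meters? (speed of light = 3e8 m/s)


tof = 845 ns = 8.45e-07 s
dist = c * tof / 2
= 3e8 * 8.45e-07 / 2
= 126.75 m


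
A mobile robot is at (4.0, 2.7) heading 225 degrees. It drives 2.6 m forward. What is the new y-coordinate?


y_new = y0 + d*sin(theta)
= 2.7 + 2.6*sin(225)
= 2.7 + -1.8385
= 0.8615


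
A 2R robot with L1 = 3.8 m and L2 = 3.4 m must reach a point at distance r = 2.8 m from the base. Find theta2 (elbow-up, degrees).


cos(theta2) = (r^2 - L1^2 - L2^2) / (2*L1*L2)
cos(theta2) = (7.84 - 14.44 - 11.56) / 25.84
cos(theta2) = -0.702786
theta2 = 134.651 degrees


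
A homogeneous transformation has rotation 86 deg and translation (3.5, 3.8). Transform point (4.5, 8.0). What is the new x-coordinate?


x' = cos(theta)*px - sin(theta)*py + tx
= 0.0698*4.5 - 0.9976*8.0 + 3.5
= -4.1666


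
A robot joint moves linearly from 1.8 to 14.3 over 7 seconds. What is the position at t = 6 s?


s = t/T = 6/7 = 0.8571
p(t) = p0 + (pf-p0)*s
= 1.8 + (14.3 - 1.8) * 0.8571
= 12.5143


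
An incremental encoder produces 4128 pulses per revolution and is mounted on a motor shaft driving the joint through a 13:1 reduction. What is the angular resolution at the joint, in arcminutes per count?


counts per rev = 4128
effective counts at joint = 4128 * 13 = 53664
resolution = 360*60 / 53664
= 0.4025 arcmin/count


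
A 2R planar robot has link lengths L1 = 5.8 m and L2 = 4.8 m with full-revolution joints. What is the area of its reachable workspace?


r_max = L1 + L2 = 10.6 m
r_min = |L1 - L2| = 1.0 m
Area = pi*(r_max^2 - r_min^2)
= pi*(112.36 - 1.0)
= pi * 111.36
= 349.8478 m^2


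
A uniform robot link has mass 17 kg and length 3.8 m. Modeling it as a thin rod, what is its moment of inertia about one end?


I = (1/3) * m * L^2
= (1/3) * 17 * 3.8^2
= 0.333333 * 17 * 14.44
= 81.8267 kg*m^2


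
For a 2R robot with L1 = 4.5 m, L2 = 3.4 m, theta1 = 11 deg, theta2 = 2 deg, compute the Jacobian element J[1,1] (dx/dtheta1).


J[1,1] = -L1*sin(t1) - L2*sin(t1+t2)
= -4.5*sin(11) - 3.4*sin(13)
= -1.6235


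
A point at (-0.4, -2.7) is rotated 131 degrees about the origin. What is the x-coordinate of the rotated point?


x' = x*cos(theta) - y*sin(theta)
cos(131 deg) = -0.6561, sin(131 deg) = 0.7547
x' = -0.4 * -0.6561 - -2.7 * 0.7547
= 0.2624 - -2.0377
= 2.3001


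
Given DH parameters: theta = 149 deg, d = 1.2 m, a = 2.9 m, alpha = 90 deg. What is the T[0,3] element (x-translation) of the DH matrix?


T[0,3] = a * cos(theta)
= 2.9 * cos(149 deg)
= 2.9 * -0.8572
= -2.4858


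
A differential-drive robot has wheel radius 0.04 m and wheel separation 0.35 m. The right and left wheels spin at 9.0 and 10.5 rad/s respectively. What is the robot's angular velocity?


vR = r*wR = 0.04*9.0 = 0.36 m/s
vL = r*wL = 0.04*10.5 = 0.42 m/s
v = (vR+vL)/2 = 0.39 m/s
omega = (vR-vL)/L = -0.1714 rad/s
angular velocity = -0.1714 rad/s
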